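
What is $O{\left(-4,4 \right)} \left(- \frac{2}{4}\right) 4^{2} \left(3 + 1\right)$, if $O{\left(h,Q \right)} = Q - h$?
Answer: $-256$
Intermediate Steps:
$O{\left(-4,4 \right)} \left(- \frac{2}{4}\right) 4^{2} \left(3 + 1\right) = \left(4 - -4\right) \left(- \frac{2}{4}\right) 4^{2} \left(3 + 1\right) = \left(4 + 4\right) \left(\left(-2\right) \frac{1}{4}\right) 16 \cdot 4 = 8 \left(- \frac{1}{2}\right) 64 = \left(-4\right) 64 = -256$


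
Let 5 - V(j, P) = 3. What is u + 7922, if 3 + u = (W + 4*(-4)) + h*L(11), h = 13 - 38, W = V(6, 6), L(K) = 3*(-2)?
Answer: 8055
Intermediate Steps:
V(j, P) = 2 (V(j, P) = 5 - 1*3 = 5 - 3 = 2)
L(K) = -6
W = 2
h = -25
u = 133 (u = -3 + ((2 + 4*(-4)) - 25*(-6)) = -3 + ((2 - 16) + 150) = -3 + (-14 + 150) = -3 + 136 = 133)
u + 7922 = 133 + 7922 = 8055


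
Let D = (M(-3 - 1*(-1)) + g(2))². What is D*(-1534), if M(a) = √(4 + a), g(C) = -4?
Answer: -27612 + 12272*√2 ≈ -10257.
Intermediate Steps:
D = (-4 + √2)² (D = (√(4 + (-3 - 1*(-1))) - 4)² = (√(4 + (-3 + 1)) - 4)² = (√(4 - 2) - 4)² = (√2 - 4)² = (-4 + √2)² ≈ 6.6863)
D*(-1534) = (4 - √2)²*(-1534) = -1534*(4 - √2)²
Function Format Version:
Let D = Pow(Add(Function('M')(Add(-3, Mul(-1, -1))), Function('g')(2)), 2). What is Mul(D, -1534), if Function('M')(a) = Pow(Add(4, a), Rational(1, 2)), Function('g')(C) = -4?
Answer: Add(-27612, Mul(12272, Pow(2, Rational(1, 2)))) ≈ -10257.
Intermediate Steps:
D = Pow(Add(-4, Pow(2, Rational(1, 2))), 2) (D = Pow(Add(Pow(Add(4, Add(-3, Mul(-1, -1))), Rational(1, 2)), -4), 2) = Pow(Add(Pow(Add(4, Add(-3, 1)), Rational(1, 2)), -4), 2) = Pow(Add(Pow(Add(4, -2), Rational(1, 2)), -4), 2) = Pow(Add(Pow(2, Rational(1, 2)), -4), 2) = Pow(Add(-4, Pow(2, Rational(1, 2))), 2) ≈ 6.6863)
Mul(D, -1534) = Mul(Pow(Add(4, Mul(-1, Pow(2, Rational(1, 2)))), 2), -1534) = Mul(-1534, Pow(Add(4, Mul(-1, Pow(2, Rational(1, 2)))), 2))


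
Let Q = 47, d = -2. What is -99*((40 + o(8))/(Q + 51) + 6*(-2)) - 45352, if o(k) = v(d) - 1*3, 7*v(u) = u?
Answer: -30321947/686 ≈ -44201.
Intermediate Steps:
v(u) = u/7
o(k) = -23/7 (o(k) = (⅐)*(-2) - 1*3 = -2/7 - 3 = -23/7)
-99*((40 + o(8))/(Q + 51) + 6*(-2)) - 45352 = -99*((40 - 23/7)/(47 + 51) + 6*(-2)) - 45352 = -99*((257/7)/98 - 12) - 45352 = -99*((257/7)*(1/98) - 12) - 45352 = -99*(257/686 - 12) - 45352 = -99*(-7975/686) - 45352 = 789525/686 - 45352 = -30321947/686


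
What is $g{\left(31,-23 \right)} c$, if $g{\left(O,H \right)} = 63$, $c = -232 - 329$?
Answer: $-35343$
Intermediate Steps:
$c = -561$ ($c = -232 - 329 = -561$)
$g{\left(31,-23 \right)} c = 63 \left(-561\right) = -35343$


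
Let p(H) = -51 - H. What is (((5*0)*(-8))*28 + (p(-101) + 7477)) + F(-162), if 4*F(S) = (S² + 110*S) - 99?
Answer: 38433/4 ≈ 9608.3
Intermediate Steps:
F(S) = -99/4 + S²/4 + 55*S/2 (F(S) = ((S² + 110*S) - 99)/4 = (-99 + S² + 110*S)/4 = -99/4 + S²/4 + 55*S/2)
(((5*0)*(-8))*28 + (p(-101) + 7477)) + F(-162) = (((5*0)*(-8))*28 + ((-51 - 1*(-101)) + 7477)) + (-99/4 + (¼)*(-162)² + (55/2)*(-162)) = ((0*(-8))*28 + ((-51 + 101) + 7477)) + (-99/4 + (¼)*26244 - 4455) = (0*28 + (50 + 7477)) + (-99/4 + 6561 - 4455) = (0 + 7527) + 8325/4 = 7527 + 8325/4 = 38433/4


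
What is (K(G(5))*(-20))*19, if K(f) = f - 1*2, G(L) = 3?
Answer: -380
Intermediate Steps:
K(f) = -2 + f (K(f) = f - 2 = -2 + f)
(K(G(5))*(-20))*19 = ((-2 + 3)*(-20))*19 = (1*(-20))*19 = -20*19 = -380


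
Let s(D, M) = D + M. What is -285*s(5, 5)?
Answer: -2850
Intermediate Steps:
-285*s(5, 5) = -285*(5 + 5) = -285*10 = -2850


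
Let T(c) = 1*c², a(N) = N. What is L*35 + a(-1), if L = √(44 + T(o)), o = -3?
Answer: -1 + 35*√53 ≈ 253.80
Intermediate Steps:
T(c) = c²
L = √53 (L = √(44 + (-3)²) = √(44 + 9) = √53 ≈ 7.2801)
L*35 + a(-1) = √53*35 - 1 = 35*√53 - 1 = -1 + 35*√53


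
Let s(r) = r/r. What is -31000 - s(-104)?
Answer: -31001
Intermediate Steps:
s(r) = 1
-31000 - s(-104) = -31000 - 1*1 = -31000 - 1 = -31001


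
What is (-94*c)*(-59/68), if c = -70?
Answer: -97055/17 ≈ -5709.1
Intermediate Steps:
(-94*c)*(-59/68) = (-94*(-70))*(-59/68) = 6580*(-59*1/68) = 6580*(-59/68) = -97055/17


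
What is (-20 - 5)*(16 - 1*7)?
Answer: -225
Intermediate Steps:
(-20 - 5)*(16 - 1*7) = -25*(16 - 7) = -25*9 = -225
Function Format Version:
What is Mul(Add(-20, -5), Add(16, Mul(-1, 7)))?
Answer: -225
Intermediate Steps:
Mul(Add(-20, -5), Add(16, Mul(-1, 7))) = Mul(-25, Add(16, -7)) = Mul(-25, 9) = -225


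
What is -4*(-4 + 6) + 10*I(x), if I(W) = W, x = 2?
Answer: 12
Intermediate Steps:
-4*(-4 + 6) + 10*I(x) = -4*(-4 + 6) + 10*2 = -4*2 + 20 = -8 + 20 = 12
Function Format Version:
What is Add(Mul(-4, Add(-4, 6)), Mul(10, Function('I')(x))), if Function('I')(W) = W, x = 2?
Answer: 12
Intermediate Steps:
Add(Mul(-4, Add(-4, 6)), Mul(10, Function('I')(x))) = Add(Mul(-4, Add(-4, 6)), Mul(10, 2)) = Add(Mul(-4, 2), 20) = Add(-8, 20) = 12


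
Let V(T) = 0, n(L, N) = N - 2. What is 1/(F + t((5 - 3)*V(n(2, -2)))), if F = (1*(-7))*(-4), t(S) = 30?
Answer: 1/58 ≈ 0.017241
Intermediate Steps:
n(L, N) = -2 + N
F = 28 (F = -7*(-4) = 28)
1/(F + t((5 - 3)*V(n(2, -2)))) = 1/(28 + 30) = 1/58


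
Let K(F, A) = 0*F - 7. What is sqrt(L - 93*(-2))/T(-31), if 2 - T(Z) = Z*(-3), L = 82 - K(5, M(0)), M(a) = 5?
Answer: -5*sqrt(11)/91 ≈ -0.18223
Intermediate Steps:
K(F, A) = -7 (K(F, A) = 0 - 7 = -7)
L = 89 (L = 82 - 1*(-7) = 82 + 7 = 89)
T(Z) = 2 + 3*Z (T(Z) = 2 - Z*(-3) = 2 - (-3)*Z = 2 + 3*Z)
sqrt(L - 93*(-2))/T(-31) = sqrt(89 - 93*(-2))/(2 + 3*(-31)) = sqrt(89 + 186)/(2 - 93) = sqrt(275)/(-91) = (5*sqrt(11))*(-1/91) = -5*sqrt(11)/91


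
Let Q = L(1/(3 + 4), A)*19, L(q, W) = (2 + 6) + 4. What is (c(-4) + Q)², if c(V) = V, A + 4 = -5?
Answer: 50176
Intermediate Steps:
A = -9 (A = -4 - 5 = -9)
L(q, W) = 12 (L(q, W) = 8 + 4 = 12)
Q = 228 (Q = 12*19 = 228)
(c(-4) + Q)² = (-4 + 228)² = 224² = 50176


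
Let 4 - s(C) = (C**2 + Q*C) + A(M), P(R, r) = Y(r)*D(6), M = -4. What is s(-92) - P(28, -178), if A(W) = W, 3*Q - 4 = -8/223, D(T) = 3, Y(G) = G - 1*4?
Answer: -5210462/669 ≈ -7788.4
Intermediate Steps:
Y(G) = -4 + G (Y(G) = G - 4 = -4 + G)
Q = 884/669 (Q = 4/3 + (-8/223)/3 = 4/3 + (-8*1/223)/3 = 4/3 + (1/3)*(-8/223) = 4/3 - 8/669 = 884/669 ≈ 1.3214)
P(R, r) = -12 + 3*r (P(R, r) = (-4 + r)*3 = -12 + 3*r)
s(C) = 8 - C**2 - 884*C/669 (s(C) = 4 - ((C**2 + 884*C/669) - 4) = 4 - (-4 + C**2 + 884*C/669) = 4 + (4 - C**2 - 884*C/669) = 8 - C**2 - 884*C/669)
s(-92) - P(28, -178) = (8 - 1*(-92)**2 - 884/669*(-92)) - (-12 + 3*(-178)) = (8 - 1*8464 + 81328/669) - (-12 - 534) = (8 - 8464 + 81328/669) - 1*(-546) = -5575736/669 + 546 = -5210462/669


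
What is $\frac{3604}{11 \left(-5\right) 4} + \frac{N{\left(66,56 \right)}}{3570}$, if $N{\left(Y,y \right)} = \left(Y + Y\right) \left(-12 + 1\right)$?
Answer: $- \frac{109881}{6545} \approx -16.789$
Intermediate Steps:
$N{\left(Y,y \right)} = - 22 Y$ ($N{\left(Y,y \right)} = 2 Y \left(-11\right) = - 22 Y$)
$\frac{3604}{11 \left(-5\right) 4} + \frac{N{\left(66,56 \right)}}{3570} = \frac{3604}{11 \left(-5\right) 4} + \frac{\left(-22\right) 66}{3570} = \frac{3604}{\left(-55\right) 4} - \frac{242}{595} = \frac{3604}{-220} - \frac{242}{595} = 3604 \left(- \frac{1}{220}\right) - \frac{242}{595} = - \frac{901}{55} - \frac{242}{595} = - \frac{109881}{6545}$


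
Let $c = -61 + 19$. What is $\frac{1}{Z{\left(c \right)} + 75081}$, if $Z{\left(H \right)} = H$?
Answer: $\frac{1}{75039} \approx 1.3326 \cdot 10^{-5}$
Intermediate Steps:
$c = -42$
$\frac{1}{Z{\left(c \right)} + 75081} = \frac{1}{-42 + 75081} = \frac{1}{75039}$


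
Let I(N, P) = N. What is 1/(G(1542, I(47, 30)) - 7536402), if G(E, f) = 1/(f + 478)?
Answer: -525/3956611049 ≈ -1.3269e-7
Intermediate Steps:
G(E, f) = 1/(478 + f)
1/(G(1542, I(47, 30)) - 7536402) = 1/(1/(478 + 47) - 7536402) = 1/(1/525 - 7536402) = 1/(-3956611049/525) = -525/3956611049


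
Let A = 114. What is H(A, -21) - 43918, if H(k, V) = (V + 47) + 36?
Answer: -43856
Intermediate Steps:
H(k, V) = 83 + V (H(k, V) = (47 + V) + 36 = 83 + V)
H(A, -21) - 43918 = (83 - 21) - 43918 = 62 - 43918 = -43856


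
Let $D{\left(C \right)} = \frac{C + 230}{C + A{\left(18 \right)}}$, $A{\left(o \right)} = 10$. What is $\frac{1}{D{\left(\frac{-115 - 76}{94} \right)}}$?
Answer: $\frac{749}{21429} \approx 0.034953$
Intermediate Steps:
$D{\left(C \right)} = \frac{230 + C}{10 + C}$ ($D{\left(C \right)} = \frac{C + 230}{C + 10} = \frac{230 + C}{10 + C}$)
$\frac{1}{D{\left(\frac{-115 - 76}{94} \right)}} = \frac{1}{\frac{1}{10 + \frac{-115 - 76}{94}} \left(230 + \frac{-115 - 76}{94}\right)} = \frac{1}{\frac{1}{10 + \left(-115 - 76\right) \frac{1}{94}} \left(230 + \left(-115 - 76\right) \frac{1}{94}\right)} = \frac{1}{\frac{1}{10 - \frac{191}{94}} \left(230 - \frac{191}{94}\right)} = \frac{1}{\frac{1}{\frac{749}{94}} \cdot \frac{21429}{94}} = \frac{1}{\frac{94}{749} \cdot \frac{21429}{94}} = \frac{1}{\frac{21429}{749}} = \frac{749}{21429}$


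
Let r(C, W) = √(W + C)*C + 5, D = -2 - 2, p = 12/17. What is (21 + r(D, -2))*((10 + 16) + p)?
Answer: 11804/17 - 1816*I*√6/17 ≈ 694.35 - 261.66*I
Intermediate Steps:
p = 12/17 (p = 12*(1/17) = 12/17 ≈ 0.70588)
D = -4
r(C, W) = 5 + C*√(C + W) (r(C, W) = √(C + W)*C + 5 = C*√(C + W) + 5 = 5 + C*√(C + W))
(21 + r(D, -2))*((10 + 16) + p) = (21 + (5 - 4*√(-4 - 2)))*((10 + 16) + 12/17) = (21 + (5 - 4*I*√6))*(26 + 12/17) = (21 + (5 - 4*I*√6))*(454/17) = (26 - 4*I*√6)*(454/17) = 11804/17 - 1816*I*√6/17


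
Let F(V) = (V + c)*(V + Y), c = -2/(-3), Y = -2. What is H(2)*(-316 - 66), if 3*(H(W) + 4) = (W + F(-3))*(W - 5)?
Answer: 20246/3 ≈ 6748.7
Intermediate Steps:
c = ⅔ (c = -2*(-⅓) = ⅔ ≈ 0.66667)
F(V) = (-2 + V)*(⅔ + V) (F(V) = (V + ⅔)*(V - 2) = (⅔ + V)*(-2 + V) = (-2 + V)*(⅔ + V))
H(W) = -4 + (-5 + W)*(35/3 + W)/3 (H(W) = -4 + ((W + (-4/3 + (-3)² - 4/3*(-3)))*(W - 5))/3 = -4 + ((W + (-4/3 + 9 + 4))*(-5 + W))/3 = -4 + ((W + 35/3)*(-5 + W))/3 = -4 + ((35/3 + W)*(-5 + W))/3 = -4 + ((-5 + W)*(35/3 + W))/3 = -4 + (-5 + W)*(35/3 + W)/3)
H(2)*(-316 - 66) = (-211/9 + (⅓)*2² + (20/9)*2)*(-316 - 66) = (-211/9 + (⅓)*4 + 40/9)*(-382) = (-211/9 + 4/3 + 40/9)*(-382) = -53/3*(-382) = 20246/3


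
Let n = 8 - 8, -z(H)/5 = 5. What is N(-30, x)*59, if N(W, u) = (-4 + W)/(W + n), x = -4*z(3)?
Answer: 1003/15 ≈ 66.867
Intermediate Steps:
z(H) = -25 (z(H) = -5*5 = -25)
n = 0
x = 100 (x = -4*(-25) = 100)
N(W, u) = (-4 + W)/W (N(W, u) = (-4 + W)/(W + 0) = (-4 + W)/W)
N(-30, x)*59 = ((-4 - 30)/(-30))*59 = -1/30*(-34)*59 = (17/15)*59 = 1003/15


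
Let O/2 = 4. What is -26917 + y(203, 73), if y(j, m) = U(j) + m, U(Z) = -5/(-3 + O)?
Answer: -26845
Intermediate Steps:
O = 8 (O = 2*4 = 8)
U(Z) = -1 (U(Z) = -5/(-3 + 8) = -5/5 = (⅕)*(-5) = -1)
y(j, m) = -1 + m
-26917 + y(203, 73) = -26917 + (-1 + 73) = -26917 + 72 = -26845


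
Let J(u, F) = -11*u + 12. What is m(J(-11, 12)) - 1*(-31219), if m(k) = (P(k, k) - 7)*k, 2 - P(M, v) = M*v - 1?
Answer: -2321950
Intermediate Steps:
J(u, F) = 12 - 11*u
P(M, v) = 3 - M*v (P(M, v) = 2 - (M*v - 1) = 2 - (-1 + M*v) = 2 + (1 - M*v) = 3 - M*v)
m(k) = k*(-4 - k²) (m(k) = ((3 - k*k) - 7)*k = ((3 - k²) - 7)*k = (-4 - k²)*k = k*(-4 - k²))
m(J(-11, 12)) - 1*(-31219) = -(12 - 11*(-11))*(4 + (12 - 11*(-11))²) - 1*(-31219) = -(12 + 121)*(4 + (12 + 121)²) + 31219 = -1*133*(4 + 133²) + 31219 = -1*133*(4 + 17689) + 31219 = -1*133*17693 + 31219 = -2353169 + 31219 = -2321950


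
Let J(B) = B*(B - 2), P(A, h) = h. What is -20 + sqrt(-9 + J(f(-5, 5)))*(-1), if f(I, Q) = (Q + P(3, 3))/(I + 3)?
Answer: -20 - sqrt(15) ≈ -23.873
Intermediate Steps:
f(I, Q) = (3 + Q)/(3 + I) (f(I, Q) = (Q + 3)/(I + 3) = (3 + Q)/(3 + I))
J(B) = B*(-2 + B)
-20 + sqrt(-9 + J(f(-5, 5)))*(-1) = -20 + sqrt(-9 + ((3 + 5)/(3 - 5))*(-2 + (3 + 5)/(3 - 5)))*(-1) = -20 + sqrt(-9 + (8/(-2))*(-2 + 8/(-2)))*(-1) = -20 + sqrt(-9 + (-1/2*8)*(-2 - 1/2*8))*(-1) = -20 + sqrt(-9 - 4*(-2 - 4))*(-1) = -20 + sqrt(-9 - 4*(-6))*(-1) = -20 + sqrt(-9 + 24)*(-1) = -20 + sqrt(15)*(-1) = -20 - sqrt(15)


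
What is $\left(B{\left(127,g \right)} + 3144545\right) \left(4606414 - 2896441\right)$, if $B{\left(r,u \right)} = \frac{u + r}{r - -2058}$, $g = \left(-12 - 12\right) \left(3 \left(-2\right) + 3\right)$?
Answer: $\frac{11748935538602352}{2185} \approx 5.3771 \cdot 10^{12}$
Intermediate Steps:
$g = 72$ ($g = - 24 \left(-6 + 3\right) = \left(-24\right) \left(-3\right) = 72$)
$B{\left(r,u \right)} = \frac{r + u}{2058 + r}$ ($B{\left(r,u \right)} = \frac{r + u}{r + 2058} = \frac{r + u}{2058 + r}$)
$\left(B{\left(127,g \right)} + 3144545\right) \left(4606414 - 2896441\right) = \left(\frac{127 + 72}{2058 + 127} + 3144545\right) \left(4606414 - 2896441\right) = \left(\frac{1}{2185} \cdot 199 + 3144545\right) 1709973 = \left(\frac{199}{2185} + 3144545\right) 1709973 = \frac{6870831024}{2185} \cdot 1709973 = \frac{11748935538602352}{2185}$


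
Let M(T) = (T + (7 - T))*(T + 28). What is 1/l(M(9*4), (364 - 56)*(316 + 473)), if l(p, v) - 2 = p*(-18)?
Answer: -1/8062 ≈ -0.00012404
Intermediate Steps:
M(T) = 196 + 7*T (M(T) = 7*(28 + T) = 196 + 7*T)
l(p, v) = 2 - 18*p (l(p, v) = 2 + p*(-18) = 2 - 18*p)
1/l(M(9*4), (364 - 56)*(316 + 473)) = 1/(2 - 18*(196 + 7*(9*4))) = 1/(2 - 18*(196 + 7*36)) = 1/(2 - 18*(196 + 252)) = 1/(2 - 18*448) = 1/(2 - 8064) = 1/(-8062) = -1/8062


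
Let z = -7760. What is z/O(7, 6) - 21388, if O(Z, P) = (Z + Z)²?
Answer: -1049952/49 ≈ -21428.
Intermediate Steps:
O(Z, P) = 4*Z² (O(Z, P) = (2*Z)² = 4*Z²)
z/O(7, 6) - 21388 = -7760/(4*7²) - 21388 = -7760/(4*49) - 21388 = -7760/196 - 21388 = -7760*1/196 - 21388 = -1940/49 - 21388 = -1049952/49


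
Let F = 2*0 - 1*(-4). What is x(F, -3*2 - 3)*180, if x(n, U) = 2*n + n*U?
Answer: -5040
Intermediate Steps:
F = 4 (F = 0 + 4 = 4)
x(n, U) = 2*n + U*n
x(F, -3*2 - 3)*180 = (4*(2 + (-3*2 - 3)))*180 = (4*(2 + (-6 - 3)))*180 = (4*(2 - 9))*180 = (4*(-7))*180 = -28*180 = -5040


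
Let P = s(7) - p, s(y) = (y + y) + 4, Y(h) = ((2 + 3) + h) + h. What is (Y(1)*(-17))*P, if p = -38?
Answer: -6664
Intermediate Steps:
Y(h) = 5 + 2*h (Y(h) = (5 + h) + h = 5 + 2*h)
s(y) = 4 + 2*y (s(y) = 2*y + 4 = 4 + 2*y)
P = 56 (P = (4 + 2*7) - 1*(-38) = (4 + 14) + 38 = 18 + 38 = 56)
(Y(1)*(-17))*P = ((5 + 2*1)*(-17))*56 = ((5 + 2)*(-17))*56 = (7*(-17))*56 = -119*56 = -6664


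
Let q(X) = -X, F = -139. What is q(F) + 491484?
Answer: 491623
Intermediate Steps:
q(F) + 491484 = -1*(-139) + 491484 = 139 + 491484 = 491623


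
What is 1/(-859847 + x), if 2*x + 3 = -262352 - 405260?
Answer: -2/2387309 ≈ -8.3776e-7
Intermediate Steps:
x = -667615/2 (x = -3/2 + (-262352 - 405260)/2 = -3/2 + (1/2)*(-667612) = -3/2 - 333806 = -667615/2 ≈ -3.3381e+5)
1/(-859847 + x) = 1/(-859847 - 667615/2) = 1/(-2387309/2) = -2/2387309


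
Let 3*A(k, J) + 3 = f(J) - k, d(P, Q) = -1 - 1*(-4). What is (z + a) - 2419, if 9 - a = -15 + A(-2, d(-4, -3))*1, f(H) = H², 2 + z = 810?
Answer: -4769/3 ≈ -1589.7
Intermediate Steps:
z = 808 (z = -2 + 810 = 808)
d(P, Q) = 3 (d(P, Q) = -1 + 4 = 3)
A(k, J) = -1 - k/3 + J²/3 (A(k, J) = -1 + (J² - k)/3 = -1 + (-k/3 + J²/3) = -1 - k/3 + J²/3)
a = 64/3 (a = 9 - (-15 + (-1 - ⅓*(-2) + (⅓)*3²)*1) = 9 - (-15 + (-1 + ⅔ + (⅓)*9)*1) = 9 - (-15 + (-1 + ⅔ + 3)*1) = 9 - (-15 + (8/3)*1) = 9 - (-15 + 8/3) = 9 - 1*(-37/3) = 9 + 37/3 = 64/3 ≈ 21.333)
(z + a) - 2419 = (808 + 64/3) - 2419 = 2488/3 - 2419 = -4769/3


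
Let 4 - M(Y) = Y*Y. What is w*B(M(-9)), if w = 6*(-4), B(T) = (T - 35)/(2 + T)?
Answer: -896/25 ≈ -35.840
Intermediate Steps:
M(Y) = 4 - Y**2 (M(Y) = 4 - Y*Y = 4 - Y**2)
B(T) = (-35 + T)/(2 + T)
w = -24
w*B(M(-9)) = -24*(-35 + (4 - 1*(-9)**2))/(2 + (4 - 1*(-9)**2)) = -24*(-35 + (4 - 1*81))/(2 + (4 - 1*81)) = -24*(-35 + (4 - 81))/(2 + (4 - 81)) = -24*(-35 - 77)/(2 - 77) = -24*(-112)/(-75) = -(-8)*(-112)/25 = -24*112/75 = -896/25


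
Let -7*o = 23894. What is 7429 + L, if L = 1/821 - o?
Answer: 62311444/5747 ≈ 10842.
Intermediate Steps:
o = -23894/7 (o = -1/7*23894 = -23894/7 ≈ -3413.4)
L = 19616981/5747 (L = 1/821 - 1*(-23894/7) = 1/821 + 23894/7 = 19616981/5747 ≈ 3413.4)
7429 + L = 7429 + 19616981/5747 = 62311444/5747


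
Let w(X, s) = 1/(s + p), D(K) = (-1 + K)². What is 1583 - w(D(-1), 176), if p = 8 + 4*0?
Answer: 291271/184 ≈ 1583.0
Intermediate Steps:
p = 8 (p = 8 + 0 = 8)
w(X, s) = 1/(8 + s) (w(X, s) = 1/(s + 8) = 1/(8 + s))
1583 - w(D(-1), 176) = 1583 - 1/(8 + 176) = 1583 - 1/184 = 291271/184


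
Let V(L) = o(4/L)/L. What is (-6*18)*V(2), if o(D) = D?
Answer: -108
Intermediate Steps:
V(L) = 4/L**2 (V(L) = (4/L)/L = 4/L**2)
(-6*18)*V(2) = (-6*18)*(4/2**2) = -432/4 = -108*1 = -108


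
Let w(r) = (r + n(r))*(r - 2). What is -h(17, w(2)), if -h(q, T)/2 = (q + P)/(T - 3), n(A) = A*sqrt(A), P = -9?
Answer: -16/3 ≈ -5.3333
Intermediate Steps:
n(A) = A**(3/2)
w(r) = (-2 + r)*(r + r**(3/2)) (w(r) = (r + r**(3/2))*(r - 2) = (r + r**(3/2))*(-2 + r) = (-2 + r)*(r + r**(3/2)))
h(q, T) = -2*(-9 + q)/(-3 + T) (h(q, T) = -2*(q - 9)/(T - 3) = -2*(-9 + q)/(-3 + T))
-h(17, w(2)) = -2*(9 - 1*17)/(-3 + (2**2 + 2**(5/2) - 2*2 - 4*sqrt(2))) = -2*(9 - 17)/(-3 + (4 + 4*sqrt(2) - 4 - 4*sqrt(2))) = -2*(-8)/(-3 + (4 + 4*sqrt(2) - 4 - 4*sqrt(2))) = -2*(-8)/(-3 + 0) = -2*(-8)/(-3) = -2*(-1)*(-8)/3 = -1*16/3 = -16/3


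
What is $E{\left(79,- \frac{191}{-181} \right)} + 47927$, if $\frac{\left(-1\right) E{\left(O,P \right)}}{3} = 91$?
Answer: $47654$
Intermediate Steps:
$E{\left(O,P \right)} = -273$ ($E{\left(O,P \right)} = \left(-3\right) 91 = -273$)
$E{\left(79,- \frac{191}{-181} \right)} + 47927 = -273 + 47927 = 47654$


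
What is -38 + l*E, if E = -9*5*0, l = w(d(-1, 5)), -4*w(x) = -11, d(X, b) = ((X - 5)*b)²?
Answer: -38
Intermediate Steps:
d(X, b) = b²*(-5 + X)² (d(X, b) = ((-5 + X)*b)² = (b*(-5 + X))² = b²*(-5 + X)²)
w(x) = 11/4 (w(x) = -¼*(-11) = 11/4)
l = 11/4 ≈ 2.7500
E = 0 (E = -45*0 = 0)
-38 + l*E = -38 + (11/4)*0 = -38 + 0 = -38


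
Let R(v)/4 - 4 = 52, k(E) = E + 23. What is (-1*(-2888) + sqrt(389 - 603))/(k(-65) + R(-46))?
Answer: 1444/91 + I*sqrt(214)/182 ≈ 15.868 + 0.080378*I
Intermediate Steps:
k(E) = 23 + E
R(v) = 224 (R(v) = 16 + 4*52 = 16 + 208 = 224)
(-1*(-2888) + sqrt(389 - 603))/(k(-65) + R(-46)) = (-1*(-2888) + sqrt(389 - 603))/((23 - 65) + 224) = (2888 + sqrt(-214))/(-42 + 224) = (2888 + I*sqrt(214))/182 = (2888 + I*sqrt(214))*(1/182) = 1444/91 + I*sqrt(214)/182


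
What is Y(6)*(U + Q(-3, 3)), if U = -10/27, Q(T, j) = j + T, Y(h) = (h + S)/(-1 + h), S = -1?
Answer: -10/27 ≈ -0.37037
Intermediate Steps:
Y(h) = 1 (Y(h) = (h - 1)/(-1 + h) = (-1 + h)/(-1 + h) = 1)
Q(T, j) = T + j
U = -10/27 (U = -10*1/27 = -10/27 ≈ -0.37037)
Y(6)*(U + Q(-3, 3)) = 1*(-10/27 + (-3 + 3)) = 1*(-10/27 + 0) = 1*(-10/27) = -10/27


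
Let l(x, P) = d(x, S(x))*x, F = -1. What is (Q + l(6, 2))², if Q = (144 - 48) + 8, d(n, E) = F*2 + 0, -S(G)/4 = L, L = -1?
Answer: 8464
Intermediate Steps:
S(G) = 4 (S(G) = -4*(-1) = 4)
d(n, E) = -2 (d(n, E) = -1*2 + 0 = -2 + 0 = -2)
l(x, P) = -2*x
Q = 104 (Q = 96 + 8 = 104)
(Q + l(6, 2))² = (104 - 2*6)² = (104 - 12)² = 92² = 8464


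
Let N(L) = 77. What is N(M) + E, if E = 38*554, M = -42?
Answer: 21129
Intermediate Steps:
E = 21052
N(M) + E = 77 + 21052 = 21129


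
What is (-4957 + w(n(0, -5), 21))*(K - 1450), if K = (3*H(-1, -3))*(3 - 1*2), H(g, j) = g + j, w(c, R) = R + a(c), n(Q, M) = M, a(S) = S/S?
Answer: 7214970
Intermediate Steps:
a(S) = 1
w(c, R) = 1 + R (w(c, R) = R + 1 = 1 + R)
K = -12 (K = (3*(-1 - 3))*(3 - 1*2) = (3*(-4))*(3 - 2) = -12*1 = -12)
(-4957 + w(n(0, -5), 21))*(K - 1450) = (-4957 + (1 + 21))*(-12 - 1450) = (-4957 + 22)*(-1462) = -4935*(-1462) = 7214970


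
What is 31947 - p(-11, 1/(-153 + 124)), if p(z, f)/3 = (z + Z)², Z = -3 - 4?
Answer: 30975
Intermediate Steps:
Z = -7
p(z, f) = 3*(-7 + z)² (p(z, f) = 3*(z - 7)² = 3*(-7 + z)²)
31947 - p(-11, 1/(-153 + 124)) = 31947 - 3*(-7 - 11)² = 31947 - 3*(-18)² = 31947 - 3*324 = 31947 - 1*972 = 31947 - 972 = 30975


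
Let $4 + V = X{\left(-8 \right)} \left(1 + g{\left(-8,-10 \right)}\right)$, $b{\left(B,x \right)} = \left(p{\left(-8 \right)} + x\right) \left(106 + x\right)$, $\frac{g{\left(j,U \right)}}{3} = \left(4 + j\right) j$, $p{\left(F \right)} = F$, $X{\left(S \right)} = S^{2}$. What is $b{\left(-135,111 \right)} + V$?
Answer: $28555$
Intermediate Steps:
$g{\left(j,U \right)} = 3 j \left(4 + j\right)$ ($g{\left(j,U \right)} = 3 \left(4 + j\right) j = 3 j \left(4 + j\right)$)
$b{\left(B,x \right)} = \left(-8 + x\right) \left(106 + x\right)$
$V = 6204$ ($V = -4 + \left(-8\right)^{2} \left(1 + 3 \left(-8\right) \left(4 - 8\right)\right) = -4 + 64 \left(1 + 3 \left(-8\right) \left(-4\right)\right) = -4 + 64 \left(1 + 96\right) = -4 + 64 \cdot 97 = -4 + 6208 = 6204$)
$b{\left(-135,111 \right)} + V = \left(-848 + 111^{2} + 98 \cdot 111\right) + 6204 = \left(-848 + 12321 + 10878\right) + 6204 = 22351 + 6204 = 28555$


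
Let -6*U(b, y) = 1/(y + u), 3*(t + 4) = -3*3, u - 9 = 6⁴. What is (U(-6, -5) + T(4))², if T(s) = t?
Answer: 2981269201/60840000 ≈ 49.002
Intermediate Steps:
u = 1305 (u = 9 + 6⁴ = 9 + 1296 = 1305)
t = -7 (t = -4 + (-3*3)/3 = -4 + (⅓)*(-9) = -4 - 3 = -7)
U(b, y) = -1/(6*(1305 + y)) (U(b, y) = -1/(6*(y + 1305)) = -1/(6*(1305 + y)))
T(s) = -7
(U(-6, -5) + T(4))² = (-1/(7830 + 6*(-5)) - 7)² = (-1/(7830 - 30) - 7)² = (-1/7800 - 7)² = (-54601/7800)² = 2981269201/60840000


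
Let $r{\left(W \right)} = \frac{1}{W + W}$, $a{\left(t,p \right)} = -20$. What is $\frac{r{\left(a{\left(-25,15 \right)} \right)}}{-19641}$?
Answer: $\frac{1}{785640} \approx 1.2728 \cdot 10^{-6}$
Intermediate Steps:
$r{\left(W \right)} = \frac{1}{2 W}$
$\frac{r{\left(a{\left(-25,15 \right)} \right)}}{-19641} = \frac{\frac{1}{2} \frac{1}{-20}}{-19641} = \frac{1}{2} \left(- \frac{1}{20}\right) \left(- \frac{1}{19641}\right) = \left(- \frac{1}{40}\right) \left(- \frac{1}{19641}\right) = \frac{1}{785640}$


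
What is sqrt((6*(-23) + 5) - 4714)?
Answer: I*sqrt(4847) ≈ 69.62*I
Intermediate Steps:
sqrt((6*(-23) + 5) - 4714) = sqrt((-138 + 5) - 4714) = sqrt(-133 - 4714) = sqrt(-4847) = I*sqrt(4847)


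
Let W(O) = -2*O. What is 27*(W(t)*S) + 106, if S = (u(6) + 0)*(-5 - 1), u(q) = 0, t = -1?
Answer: 106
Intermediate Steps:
S = 0 (S = (0 + 0)*(-5 - 1) = 0*(-6) = 0)
27*(W(t)*S) + 106 = 27*(-2*(-1)*0) + 106 = 27*(2*0) + 106 = 27*0 + 106 = 0 + 106 = 106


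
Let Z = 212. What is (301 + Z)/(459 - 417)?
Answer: 171/14 ≈ 12.214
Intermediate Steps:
(301 + Z)/(459 - 417) = (301 + 212)/(459 - 417) = 513/42 = 513*(1/42) = 171/14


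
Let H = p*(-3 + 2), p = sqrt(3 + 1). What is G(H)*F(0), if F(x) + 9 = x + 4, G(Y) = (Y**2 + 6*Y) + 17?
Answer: -45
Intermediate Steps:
p = 2 (p = sqrt(4) = 2)
H = -2 (H = 2*(-3 + 2) = 2*(-1) = -2)
G(Y) = 17 + Y**2 + 6*Y
F(x) = -5 + x (F(x) = -9 + (x + 4) = -9 + (4 + x) = -5 + x)
G(H)*F(0) = (17 + (-2)**2 + 6*(-2))*(-5 + 0) = (17 + 4 - 12)*(-5) = 9*(-5) = -45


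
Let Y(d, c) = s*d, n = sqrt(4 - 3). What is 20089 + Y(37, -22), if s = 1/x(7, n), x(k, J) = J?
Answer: 20126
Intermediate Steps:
n = 1 (n = sqrt(1) = 1)
s = 1 (s = 1/1 = 1)
Y(d, c) = d (Y(d, c) = 1*d = d)
20089 + Y(37, -22) = 20089 + 37 = 20126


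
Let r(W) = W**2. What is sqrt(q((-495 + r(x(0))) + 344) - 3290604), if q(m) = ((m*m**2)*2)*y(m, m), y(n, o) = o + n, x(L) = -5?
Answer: 10*sqrt(10048989) ≈ 31700.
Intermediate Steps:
y(n, o) = n + o
q(m) = 4*m**4 (q(m) = ((m*m**2)*2)*(m + m) = (m**3*2)*(2*m) = (2*m**3)*(2*m) = 4*m**4)
sqrt(q((-495 + r(x(0))) + 344) - 3290604) = sqrt(4*((-495 + (-5)**2) + 344)**4 - 3290604) = sqrt(4*((-495 + 25) + 344)**4 - 3290604) = sqrt(4*(-470 + 344)**4 - 3290604) = sqrt(4*(-126)**4 - 3290604) = sqrt(4*252047376 - 3290604) = sqrt(1008189504 - 3290604) = sqrt(1004898900) = 10*sqrt(10048989)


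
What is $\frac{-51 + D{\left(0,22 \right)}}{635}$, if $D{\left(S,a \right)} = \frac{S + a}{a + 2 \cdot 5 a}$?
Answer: $- \frac{112}{1397} \approx -0.080172$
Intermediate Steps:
$D{\left(S,a \right)} = \frac{S + a}{11 a}$ ($D{\left(S,a \right)} = \frac{S + a}{a + 10 a} = \frac{S + a}{11 a}$)
$\frac{-51 + D{\left(0,22 \right)}}{635} = \frac{-51 + \frac{0 + 22}{11 \cdot 22}}{635} = \left(-51 + \frac{1}{11} \cdot \frac{1}{22} \cdot 22\right) \frac{1}{635} = \left(-51 + \frac{1}{11}\right) \frac{1}{635} = \left(- \frac{560}{11}\right) \frac{1}{635} = - \frac{112}{1397}$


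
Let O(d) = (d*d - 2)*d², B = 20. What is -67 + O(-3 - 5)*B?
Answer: 79293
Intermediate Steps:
O(d) = d²*(-2 + d²) (O(d) = (d² - 2)*d² = (-2 + d²)*d² = d²*(-2 + d²))
-67 + O(-3 - 5)*B = -67 + ((-3 - 5)²*(-2 + (-3 - 5)²))*20 = -67 + ((-8)²*(-2 + (-8)²))*20 = -67 + (64*(-2 + 64))*20 = -67 + (64*62)*20 = -67 + 3968*20 = -67 + 79360 = 79293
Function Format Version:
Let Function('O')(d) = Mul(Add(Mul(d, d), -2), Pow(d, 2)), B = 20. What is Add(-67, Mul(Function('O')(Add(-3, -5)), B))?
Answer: 79293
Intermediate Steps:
Function('O')(d) = Mul(Pow(d, 2), Add(-2, Pow(d, 2))) (Function('O')(d) = Mul(Add(Pow(d, 2), -2), Pow(d, 2)) = Mul(Add(-2, Pow(d, 2)), Pow(d, 2)) = Mul(Pow(d, 2), Add(-2, Pow(d, 2))))
Add(-67, Mul(Function('O')(Add(-3, -5)), B)) = Add(-67, Mul(Mul(Pow(Add(-3, -5), 2), Add(-2, Pow(Add(-3, -5), 2))), 20)) = Add(-67, Mul(Mul(Pow(-8, 2), Add(-2, Pow(-8, 2))), 20)) = Add(-67, Mul(Mul(64, Add(-2, 64)), 20)) = Add(-67, Mul(Mul(64, 62), 20)) = Add(-67, Mul(3968, 20)) = Add(-67, 79360) = 79293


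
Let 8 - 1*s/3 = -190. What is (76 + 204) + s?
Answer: 874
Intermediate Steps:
s = 594 (s = 24 - 3*(-190) = 24 + 570 = 594)
(76 + 204) + s = (76 + 204) + 594 = 280 + 594 = 874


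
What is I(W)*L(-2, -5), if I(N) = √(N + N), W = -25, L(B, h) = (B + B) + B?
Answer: -30*I*√2 ≈ -42.426*I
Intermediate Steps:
L(B, h) = 3*B (L(B, h) = 2*B + B = 3*B)
I(N) = √2*√N (I(N) = √(2*N) = √2*√N)
I(W)*L(-2, -5) = (√2*√(-25))*(3*(-2)) = (√2*(5*I))*(-6) = (5*I*√2)*(-6) = -30*I*√2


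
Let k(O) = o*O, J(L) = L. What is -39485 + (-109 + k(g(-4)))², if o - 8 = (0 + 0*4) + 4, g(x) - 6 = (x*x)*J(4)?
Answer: 494876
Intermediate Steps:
g(x) = 6 + 4*x² (g(x) = 6 + (x*x)*4 = 6 + x²*4 = 6 + 4*x²)
o = 12 (o = 8 + ((0 + 0*4) + 4) = 8 + ((0 + 0) + 4) = 8 + (0 + 4) = 8 + 4 = 12)
k(O) = 12*O
-39485 + (-109 + k(g(-4)))² = -39485 + (-109 + 12*(6 + 4*(-4)²))² = -39485 + (-109 + 12*(6 + 4*16))² = -39485 + (-109 + 12*(6 + 64))² = -39485 + (-109 + 12*70)² = -39485 + (-109 + 840)² = -39485 + 731² = -39485 + 534361 = 494876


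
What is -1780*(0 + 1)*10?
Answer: -17800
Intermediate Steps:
-1780*(0 + 1)*10 = -1780*10 = -17800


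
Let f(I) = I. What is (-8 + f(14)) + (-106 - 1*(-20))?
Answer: -80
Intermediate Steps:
(-8 + f(14)) + (-106 - 1*(-20)) = (-8 + 14) + (-106 - 1*(-20)) = 6 + (-106 + 20) = 6 - 86 = -80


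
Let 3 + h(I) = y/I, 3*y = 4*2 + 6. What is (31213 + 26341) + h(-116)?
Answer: 10013867/174 ≈ 57551.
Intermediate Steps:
y = 14/3 (y = (4*2 + 6)/3 = (8 + 6)/3 = (⅓)*14 = 14/3 ≈ 4.6667)
h(I) = -3 + 14/(3*I)
(31213 + 26341) + h(-116) = (31213 + 26341) + (-3 + (14/3)/(-116)) = 57554 + (-3 + (14/3)*(-1/116)) = 57554 + (-3 - 7/174) = 57554 - 529/174 = 10013867/174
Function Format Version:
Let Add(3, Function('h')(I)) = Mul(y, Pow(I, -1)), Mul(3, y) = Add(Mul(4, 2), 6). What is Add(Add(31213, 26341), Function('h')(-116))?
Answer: Rational(10013867, 174) ≈ 57551.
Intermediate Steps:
y = Rational(14, 3) (y = Mul(Rational(1, 3), Add(Mul(4, 2), 6)) = Mul(Rational(1, 3), Add(8, 6)) = Mul(Rational(1, 3), 14) = Rational(14, 3) ≈ 4.6667)
Function('h')(I) = Add(-3, Mul(Rational(14, 3), Pow(I, -1)))
Add(Add(31213, 26341), Function('h')(-116)) = Add(Add(31213, 26341), Add(-3, Mul(Rational(14, 3), Pow(-116, -1)))) = Add(57554, Add(-3, Mul(Rational(14, 3), Rational(-1, 116)))) = Add(57554, Add(-3, Rational(-7, 174))) = Add(57554, Rational(-529, 174)) = Rational(10013867, 174)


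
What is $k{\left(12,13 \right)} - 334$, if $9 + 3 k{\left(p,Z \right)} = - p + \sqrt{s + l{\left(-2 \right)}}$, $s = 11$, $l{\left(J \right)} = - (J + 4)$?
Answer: $-340$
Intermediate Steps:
$l{\left(J \right)} = -4 - J$ ($l{\left(J \right)} = - (4 + J) = -4 - J$)
$k{\left(p,Z \right)} = -2 - \frac{p}{3}$ ($k{\left(p,Z \right)} = -3 + \frac{- p + \sqrt{11 - 2}}{3} = -3 + \frac{- p + \sqrt{9}}{3} = -3 + \frac{- p + 3}{3} = -3 + \frac{3 - p}{3} = -3 - \left(-1 + \frac{p}{3}\right) = -2 - \frac{p}{3}$)
$k{\left(12,13 \right)} - 334 = \left(-2 - 4\right) - 334 = -6 - 334 = -340$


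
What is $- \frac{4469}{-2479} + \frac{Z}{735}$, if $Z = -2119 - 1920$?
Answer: $- \frac{961138}{260295} \approx -3.6925$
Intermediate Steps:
$Z = -4039$
$- \frac{4469}{-2479} + \frac{Z}{735} = - \frac{4469}{-2479} - \frac{4039}{735} = \left(-4469\right) \left(- \frac{1}{2479}\right) - \frac{577}{105} = \frac{4469}{2479} - \frac{577}{105} = - \frac{961138}{260295}$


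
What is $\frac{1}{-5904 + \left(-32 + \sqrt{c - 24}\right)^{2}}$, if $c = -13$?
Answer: $\frac{i}{- 4917 i + 64 \sqrt{37}} \approx -0.00020211 + 1.6002 \cdot 10^{-5} i$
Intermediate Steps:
$\frac{1}{-5904 + \left(-32 + \sqrt{c - 24}\right)^{2}} = \frac{1}{-5904 + \left(-32 + \sqrt{-13 - 24}\right)^{2}} = \frac{1}{-5904 + \left(-32 + \sqrt{-37}\right)^{2}} = \frac{1}{-5904 + \left(-32 + i \sqrt{37}\right)^{2}}$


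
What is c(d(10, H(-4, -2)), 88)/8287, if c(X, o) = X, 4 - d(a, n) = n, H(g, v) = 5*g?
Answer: 24/8287 ≈ 0.0028961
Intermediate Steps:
d(a, n) = 4 - n
c(d(10, H(-4, -2)), 88)/8287 = (4 - 5*(-4))/8287 = (4 - 1*(-20))*(1/8287) = (4 + 20)*(1/8287) = 24*(1/8287) = 24/8287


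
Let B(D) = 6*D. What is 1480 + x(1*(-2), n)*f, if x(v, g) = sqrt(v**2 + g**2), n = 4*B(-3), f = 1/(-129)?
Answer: 1480 - 2*sqrt(1297)/129 ≈ 1479.4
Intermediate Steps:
f = -1/129 ≈ -0.0077519
n = -72 (n = 4*(6*(-3)) = 4*(-18) = -72)
x(v, g) = sqrt(g**2 + v**2)
1480 + x(1*(-2), n)*f = 1480 + sqrt((-72)**2 + (1*(-2))**2)*(-1/129) = 1480 + sqrt(5184 + (-2)**2)*(-1/129) = 1480 + sqrt(5184 + 4)*(-1/129) = 1480 + sqrt(5188)*(-1/129) = 1480 + (2*sqrt(1297))*(-1/129) = 1480 - 2*sqrt(1297)/129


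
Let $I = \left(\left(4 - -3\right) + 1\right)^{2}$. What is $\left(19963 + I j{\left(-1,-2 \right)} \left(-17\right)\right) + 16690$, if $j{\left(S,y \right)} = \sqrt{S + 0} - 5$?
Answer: $42093 - 1088 i \approx 42093.0 - 1088.0 i$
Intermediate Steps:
$I = 64$ ($I = \left(\left(4 + 3\right) + 1\right)^{2} = \left(7 + 1\right)^{2} = 8^{2} = 64$)
$j{\left(S,y \right)} = -5 + \sqrt{S}$ ($j{\left(S,y \right)} = \sqrt{S} - 5 = -5 + \sqrt{S}$)
$\left(19963 + I j{\left(-1,-2 \right)} \left(-17\right)\right) + 16690 = \left(19963 + 64 \left(-5 + \sqrt{-1}\right) \left(-17\right)\right) + 16690 = \left(19963 + 64 \left(-5 + i\right) \left(-17\right)\right) + 16690 = \left(19963 + \left(-320 + 64 i\right) \left(-17\right)\right) + 16690 = \left(19963 + \left(5440 - 1088 i\right)\right) + 16690 = \left(25403 - 1088 i\right) + 16690 = 42093 - 1088 i$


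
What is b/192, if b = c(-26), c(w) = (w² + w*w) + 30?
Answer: 691/96 ≈ 7.1979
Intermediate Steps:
c(w) = 30 + 2*w² (c(w) = (w² + w²) + 30 = 2*w² + 30 = 30 + 2*w²)
b = 1382 (b = 30 + 2*(-26)² = 30 + 2*676 = 30 + 1352 = 1382)
b/192 = 1382/192 = 1382*(1/192) = 691/96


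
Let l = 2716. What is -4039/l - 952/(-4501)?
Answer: -318243/249484 ≈ -1.2756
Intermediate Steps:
-4039/l - 952/(-4501) = -4039/2716 - 952/(-4501) = -4039*1/2716 - 952*(-1/4501) = -577/388 + 136/643 = -318243/249484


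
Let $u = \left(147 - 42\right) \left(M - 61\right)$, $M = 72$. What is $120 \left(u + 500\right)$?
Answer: $198600$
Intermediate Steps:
$u = 1155$ ($u = \left(147 - 42\right) \left(72 - 61\right) = 105 \cdot 11 = 1155$)
$120 \left(u + 500\right) = 120 \left(1155 + 500\right) = 120 \cdot 1655 = 198600$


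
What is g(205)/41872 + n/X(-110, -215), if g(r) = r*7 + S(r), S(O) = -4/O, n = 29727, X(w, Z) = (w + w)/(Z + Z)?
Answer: 5486146056561/94421360 ≈ 58103.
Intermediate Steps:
X(w, Z) = w/Z (X(w, Z) = (2*w)/((2*Z)) = (2*w)*(1/(2*Z)) = w/Z)
g(r) = -4/r + 7*r (g(r) = r*7 - 4/r = 7*r - 4/r = -4/r + 7*r)
g(205)/41872 + n/X(-110, -215) = (-4/205 + 7*205)/41872 + 29727/((-110/(-215))) = (-4*1/205 + 1435)*(1/41872) + 29727/((-110*(-1/215))) = (-4/205 + 1435)*(1/41872) + 29727/(22/43) = (294171/205)*(1/41872) + 29727*(43/22) = 294171/8583760 + 1278261/22 = 5486146056561/94421360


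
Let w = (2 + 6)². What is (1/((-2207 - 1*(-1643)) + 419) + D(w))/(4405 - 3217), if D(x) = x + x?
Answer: 18559/172260 ≈ 0.10774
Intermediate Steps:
w = 64 (w = 8² = 64)
D(x) = 2*x
(1/((-2207 - 1*(-1643)) + 419) + D(w))/(4405 - 3217) = (1/((-2207 - 1*(-1643)) + 419) + 2*64)/(4405 - 3217) = (1/((-2207 + 1643) + 419) + 128)/1188 = (1/(-564 + 419) + 128)*(1/1188) = (1/(-145) + 128)*(1/1188) = (-1/145 + 128)*(1/1188) = (18559/145)*(1/1188) = 18559/172260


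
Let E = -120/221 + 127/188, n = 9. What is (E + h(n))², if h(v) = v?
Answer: 143973954721/1726236304 ≈ 83.403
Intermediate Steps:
E = 5507/41548 (E = -120*1/221 + 127*(1/188) = -120/221 + 127/188 = 5507/41548 ≈ 0.13255)
(E + h(n))² = (5507/41548 + 9)² = (379439/41548)² = 143973954721/1726236304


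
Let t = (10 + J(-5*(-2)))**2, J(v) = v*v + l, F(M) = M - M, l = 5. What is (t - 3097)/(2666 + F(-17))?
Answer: 5064/1333 ≈ 3.7990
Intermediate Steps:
F(M) = 0
J(v) = 5 + v**2 (J(v) = v*v + 5 = v**2 + 5 = 5 + v**2)
t = 13225 (t = (10 + (5 + (-5*(-2))**2))**2 = (10 + (5 + 10**2))**2 = (10 + (5 + 100))**2 = (10 + 105)**2 = 115**2 = 13225)
(t - 3097)/(2666 + F(-17)) = (13225 - 3097)/(2666 + 0) = 10128/2666 = 10128*(1/2666) = 5064/1333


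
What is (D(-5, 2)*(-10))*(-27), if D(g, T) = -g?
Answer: 1350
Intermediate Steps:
(D(-5, 2)*(-10))*(-27) = (-1*(-5)*(-10))*(-27) = (5*(-10))*(-27) = -50*(-27) = 1350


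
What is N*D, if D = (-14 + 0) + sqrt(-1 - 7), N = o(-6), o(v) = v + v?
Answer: 168 - 24*I*sqrt(2) ≈ 168.0 - 33.941*I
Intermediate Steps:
o(v) = 2*v
N = -12 (N = 2*(-6) = -12)
D = -14 + 2*I*sqrt(2) (D = -14 + sqrt(-8) = -14 + 2*I*sqrt(2) ≈ -14.0 + 2.8284*I)
N*D = -12*(-14 + 2*I*sqrt(2)) = 168 - 24*I*sqrt(2)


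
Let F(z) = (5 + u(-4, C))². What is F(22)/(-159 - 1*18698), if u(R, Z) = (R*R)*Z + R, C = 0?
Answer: -1/18857 ≈ -5.3031e-5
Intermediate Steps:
u(R, Z) = R + Z*R² (u(R, Z) = R²*Z + R = Z*R² + R = R + Z*R²)
F(z) = 1 (F(z) = (5 - 4*(1 - 4*0))² = (5 - 4*(1 + 0))² = (5 - 4*1)² = (5 - 4)² = 1² = 1)
F(22)/(-159 - 1*18698) = 1/(-159 - 1*18698) = 1/(-159 - 18698) = 1/(-18857) = 1*(-1/18857) = -1/18857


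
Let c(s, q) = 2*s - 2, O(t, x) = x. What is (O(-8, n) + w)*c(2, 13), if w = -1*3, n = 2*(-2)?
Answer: -14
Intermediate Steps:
n = -4
w = -3
c(s, q) = -2 + 2*s
(O(-8, n) + w)*c(2, 13) = (-4 - 3)*(-2 + 2*2) = -7*(-2 + 4) = -7*2 = -14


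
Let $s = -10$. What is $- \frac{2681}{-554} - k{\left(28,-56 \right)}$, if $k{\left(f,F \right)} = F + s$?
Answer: $\frac{39245}{554} \approx 70.839$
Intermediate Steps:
$k{\left(f,F \right)} = -10 + F$ ($k{\left(f,F \right)} = F - 10 = -10 + F$)
$- \frac{2681}{-554} - k{\left(28,-56 \right)} = - \frac{2681}{-554} - \left(-10 - 56\right) = \left(-2681\right) \left(- \frac{1}{554}\right) - -66 = \frac{2681}{554} + 66 = \frac{39245}{554}$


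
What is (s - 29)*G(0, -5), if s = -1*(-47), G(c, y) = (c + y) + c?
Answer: -90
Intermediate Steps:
G(c, y) = y + 2*c
s = 47
(s - 29)*G(0, -5) = (47 - 29)*(-5 + 2*0) = 18*(-5 + 0) = 18*(-5) = -90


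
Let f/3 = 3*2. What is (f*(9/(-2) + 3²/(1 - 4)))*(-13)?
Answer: 1755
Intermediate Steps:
f = 18 (f = 3*(3*2) = 3*6 = 18)
(f*(9/(-2) + 3²/(1 - 4)))*(-13) = (18*(9/(-2) + 3²/(1 - 4)))*(-13) = (18*(9*(-½) + 9/(-3)))*(-13) = (18*(-9/2 + 9*(-⅓)))*(-13) = (18*(-9/2 - 3))*(-13) = (18*(-15/2))*(-13) = -135*(-13) = 1755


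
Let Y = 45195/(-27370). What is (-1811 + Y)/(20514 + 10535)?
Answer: -431411/7389662 ≈ -0.058380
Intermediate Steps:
Y = -393/238 (Y = 45195*(-1/27370) = -393/238 ≈ -1.6513)
(-1811 + Y)/(20514 + 10535) = (-1811 - 393/238)/(20514 + 10535) = -431411/238/31049 = -431411/238*1/31049 = -431411/7389662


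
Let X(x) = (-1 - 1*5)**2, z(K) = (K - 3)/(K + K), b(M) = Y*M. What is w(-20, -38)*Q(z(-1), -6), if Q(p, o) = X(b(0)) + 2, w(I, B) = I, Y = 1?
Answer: -760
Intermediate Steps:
b(M) = M (b(M) = 1*M = M)
z(K) = (-3 + K)/(2*K) (z(K) = (-3 + K)/((2*K)) = (-3 + K)*(1/(2*K)) = (-3 + K)/(2*K))
X(x) = 36 (X(x) = (-1 - 5)**2 = (-6)**2 = 36)
Q(p, o) = 38 (Q(p, o) = 36 + 2 = 38)
w(-20, -38)*Q(z(-1), -6) = -20*38 = -760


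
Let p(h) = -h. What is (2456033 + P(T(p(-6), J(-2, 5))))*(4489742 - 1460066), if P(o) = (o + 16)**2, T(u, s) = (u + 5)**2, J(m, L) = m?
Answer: 7497848224152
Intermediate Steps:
T(u, s) = (5 + u)**2
P(o) = (16 + o)**2
(2456033 + P(T(p(-6), J(-2, 5))))*(4489742 - 1460066) = (2456033 + (16 + (5 - 1*(-6))**2)**2)*(4489742 - 1460066) = (2456033 + (16 + (5 + 6)**2)**2)*3029676 = (2456033 + (16 + 11**2)**2)*3029676 = (2456033 + (16 + 121)**2)*3029676 = (2456033 + 137**2)*3029676 = (2456033 + 18769)*3029676 = 2474802*3029676 = 7497848224152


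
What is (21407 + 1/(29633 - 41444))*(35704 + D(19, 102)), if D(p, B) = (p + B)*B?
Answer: 12147858199496/11811 ≈ 1.0285e+9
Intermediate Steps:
D(p, B) = B*(B + p) (D(p, B) = (B + p)*B = B*(B + p))
(21407 + 1/(29633 - 41444))*(35704 + D(19, 102)) = (21407 + 1/(29633 - 41444))*(35704 + 102*(102 + 19)) = (21407 + 1/(-11811))*(35704 + 102*121) = (21407 - 1/11811)*(35704 + 12342) = (252838076/11811)*48046 = 12147858199496/11811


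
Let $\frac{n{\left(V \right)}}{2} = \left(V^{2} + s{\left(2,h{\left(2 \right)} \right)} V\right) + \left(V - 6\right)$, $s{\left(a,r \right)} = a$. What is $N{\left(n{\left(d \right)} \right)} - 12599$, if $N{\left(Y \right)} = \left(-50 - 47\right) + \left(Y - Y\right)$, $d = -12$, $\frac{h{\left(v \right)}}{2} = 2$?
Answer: $-12696$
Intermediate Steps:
$h{\left(v \right)} = 4$ ($h{\left(v \right)} = 2 \cdot 2 = 4$)
$n{\left(V \right)} = -12 + 2 V^{2} + 6 V$ ($n{\left(V \right)} = 2 \left(\left(V^{2} + 2 V\right) + \left(V - 6\right)\right) = 2 \left(\left(V^{2} + 2 V\right) + \left(-6 + V\right)\right) = 2 \left(-6 + V^{2} + 3 V\right) = -12 + 2 V^{2} + 6 V$)
$N{\left(Y \right)} = -97$ ($N{\left(Y \right)} = -97 + 0 = -97$)
$N{\left(n{\left(d \right)} \right)} - 12599 = -97 - 12599 = -12696$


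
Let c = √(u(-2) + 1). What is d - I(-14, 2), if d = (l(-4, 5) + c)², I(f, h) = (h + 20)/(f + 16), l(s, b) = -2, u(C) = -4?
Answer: -11 + (2 - I*√3)² ≈ -10.0 - 6.9282*I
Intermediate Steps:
c = I*√3 (c = √(-4 + 1) = √(-3) = I*√3 ≈ 1.732*I)
I(f, h) = (20 + h)/(16 + f)
d = (-2 + I*√3)² ≈ 1.0 - 6.9282*I
d - I(-14, 2) = (2 - I*√3)² - (20 + 2)/(16 - 14) = (2 - I*√3)² - 22/2 = (2 - I*√3)² - 1*11 = (2 - I*√3)² - 11 = -11 + (2 - I*√3)²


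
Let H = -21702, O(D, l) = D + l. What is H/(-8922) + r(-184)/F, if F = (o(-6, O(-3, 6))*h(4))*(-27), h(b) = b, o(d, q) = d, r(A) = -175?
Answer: 2083591/963576 ≈ 2.1624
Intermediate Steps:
F = 648 (F = -6*4*(-27) = -24*(-27) = 648)
H/(-8922) + r(-184)/F = -21702/(-8922) - 175/648 = -21702*(-1/8922) - 175*1/648 = 3617/1487 - 175/648 = 2083591/963576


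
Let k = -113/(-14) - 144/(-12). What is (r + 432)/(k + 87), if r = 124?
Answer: 7784/1499 ≈ 5.1928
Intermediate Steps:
k = 281/14 (k = -113*(-1/14) - 144*(-1/12) = 113/14 + 12 = 281/14 ≈ 20.071)
(r + 432)/(k + 87) = (124 + 432)/(281/14 + 87) = 556/(1499/14) = 556*(14/1499) = 7784/1499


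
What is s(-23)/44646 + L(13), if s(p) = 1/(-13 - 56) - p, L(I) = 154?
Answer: 237204991/1540287 ≈ 154.00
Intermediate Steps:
s(p) = -1/69 - p (s(p) = 1/(-69) - p = -1/69 - p)
s(-23)/44646 + L(13) = (-1/69 - 1*(-23))/44646 + 154 = (-1/69 + 23)*(1/44646) + 154 = (1586/69)*(1/44646) + 154 = 793/1540287 + 154 = 237204991/1540287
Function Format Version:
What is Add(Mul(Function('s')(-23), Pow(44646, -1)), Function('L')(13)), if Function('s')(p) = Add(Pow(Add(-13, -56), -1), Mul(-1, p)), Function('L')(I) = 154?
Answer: Rational(237204991, 1540287) ≈ 154.00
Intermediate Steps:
Function('s')(p) = Add(Rational(-1, 69), Mul(-1, p)) (Function('s')(p) = Add(Pow(-69, -1), Mul(-1, p)) = Add(Rational(-1, 69), Mul(-1, p)))
Add(Mul(Function('s')(-23), Pow(44646, -1)), Function('L')(13)) = Add(Mul(Add(Rational(-1, 69), Mul(-1, -23)), Pow(44646, -1)), 154) = Add(Mul(Add(Rational(-1, 69), 23), Rational(1, 44646)), 154) = Add(Mul(Rational(1586, 69), Rational(1, 44646)), 154) = Add(Rational(793, 1540287), 154) = Rational(237204991, 1540287)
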